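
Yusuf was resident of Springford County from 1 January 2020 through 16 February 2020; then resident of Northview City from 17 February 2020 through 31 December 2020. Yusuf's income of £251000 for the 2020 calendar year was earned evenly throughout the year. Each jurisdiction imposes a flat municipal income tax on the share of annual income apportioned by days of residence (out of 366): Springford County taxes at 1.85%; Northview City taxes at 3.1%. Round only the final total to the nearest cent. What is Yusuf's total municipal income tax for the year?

£7378.10

Springford County, 1 January – 16 February 2020: 47 days → £251000 × 1.85% × 47/366 = £596.2964
Northview City, 17 February – 31 December 2020: 319 days → £251000 × 3.1% × 319/366 = £6781.8005
Total = £7378.0970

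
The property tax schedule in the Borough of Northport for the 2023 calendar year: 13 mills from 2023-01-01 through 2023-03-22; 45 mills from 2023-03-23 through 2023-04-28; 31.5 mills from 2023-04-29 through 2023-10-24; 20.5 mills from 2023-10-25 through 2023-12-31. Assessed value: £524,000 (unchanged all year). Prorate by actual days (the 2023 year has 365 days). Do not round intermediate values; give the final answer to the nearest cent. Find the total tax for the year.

£13,997.98

2023-01-01 to 2023-03-22: 81 days at 13 mills → £524,000 × 1.3% × 81/365 = £1,511.7041
2023-03-23 to 2023-04-28: 37 days at 45 mills → £524,000 × 4.5% × 37/365 = £2,390.3014
2023-04-29 to 2023-10-24: 179 days at 31.5 mills → £524,000 × 3.15% × 179/365 = £8,094.7233
2023-10-25 to 2023-12-31: 68 days at 20.5 mills → £524,000 × 2.05% × 68/365 = £2,001.2493
Total = £13,997.9781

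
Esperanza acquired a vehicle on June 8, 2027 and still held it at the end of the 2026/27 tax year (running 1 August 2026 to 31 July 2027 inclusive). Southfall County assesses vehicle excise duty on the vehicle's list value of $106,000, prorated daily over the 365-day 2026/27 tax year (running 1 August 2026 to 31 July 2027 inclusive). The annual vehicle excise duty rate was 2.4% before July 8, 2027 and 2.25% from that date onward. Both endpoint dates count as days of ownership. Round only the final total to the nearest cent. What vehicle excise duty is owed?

$365.92

June 8 – July 7, 2027: 30 days at 2.4% → $106,000 × 2.4% × 30/365 = $209.0959
July 8 – July 31, 2027: 24 days at 2.25% → $106,000 × 2.25% × 24/365 = $156.8219
Total = $365.9178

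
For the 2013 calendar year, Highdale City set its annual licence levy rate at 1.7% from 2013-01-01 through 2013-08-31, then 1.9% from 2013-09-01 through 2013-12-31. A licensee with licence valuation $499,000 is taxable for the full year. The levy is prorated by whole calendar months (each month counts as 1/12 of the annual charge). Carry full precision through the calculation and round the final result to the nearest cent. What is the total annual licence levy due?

2013-01-01 to 2013-08-31: 8 months at 1.7% → $499,000 × 1.7% × 8/12 = $5,655.3333
2013-09-01 to 2013-12-31: 4 months at 1.9% → $499,000 × 1.9% × 4/12 = $3,160.3333
Total = $8,815.6667

$8,815.67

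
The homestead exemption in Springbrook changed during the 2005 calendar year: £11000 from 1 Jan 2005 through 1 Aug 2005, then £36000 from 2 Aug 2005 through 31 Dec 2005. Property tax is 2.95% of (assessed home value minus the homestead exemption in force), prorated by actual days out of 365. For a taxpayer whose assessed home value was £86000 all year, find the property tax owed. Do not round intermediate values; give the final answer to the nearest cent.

£1905.38

1 Jan – 1 Aug 2005: 213 days, exemption £11000 → (£86000 − £11000) × 2.95% × 213/365 = £1291.1301
2 Aug – 31 Dec 2005: 152 days, exemption £36000 → (£86000 − £36000) × 2.95% × 152/365 = £614.2466
Total = £1905.3767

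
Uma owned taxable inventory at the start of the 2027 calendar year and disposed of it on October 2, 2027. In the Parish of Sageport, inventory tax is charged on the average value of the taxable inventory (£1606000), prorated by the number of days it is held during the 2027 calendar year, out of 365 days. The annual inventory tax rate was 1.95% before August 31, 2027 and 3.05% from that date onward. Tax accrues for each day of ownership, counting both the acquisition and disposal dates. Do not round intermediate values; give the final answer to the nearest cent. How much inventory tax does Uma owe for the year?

£25192.20

January 1 – August 30, 2027: 242 days at 1.95% → £1606000 × 1.95% × 242/365 = £20763.6000
August 31 – October 2, 2027: 33 days at 3.05% → £1606000 × 3.05% × 33/365 = £4428.6000
Total = £25192.2000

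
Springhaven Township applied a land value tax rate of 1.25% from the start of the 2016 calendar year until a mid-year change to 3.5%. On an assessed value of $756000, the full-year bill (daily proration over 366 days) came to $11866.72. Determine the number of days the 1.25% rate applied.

Let d = days at the first rate; then 366 − d days at the second rate.
$756000 × [1.25%·d + 3.5%·(366−d)] / 366 = $11866.72
Solving gives d = 314, so the new rate took effect on 10 Nov 2016.

314 days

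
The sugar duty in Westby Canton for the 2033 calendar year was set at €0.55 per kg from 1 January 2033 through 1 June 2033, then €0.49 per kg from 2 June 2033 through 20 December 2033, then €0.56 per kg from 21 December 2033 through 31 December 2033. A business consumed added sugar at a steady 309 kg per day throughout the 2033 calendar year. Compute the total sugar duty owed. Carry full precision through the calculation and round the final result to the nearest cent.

1 January – 1 June 2033: 152 days × 309 kg/day = 46,968 kg at €0.55/kg → €25832.40
2 June – 20 December 2033: 202 days × 309 kg/day = 62,418 kg at €0.49/kg → €30584.82
21 December – 31 December 2033: 11 days × 309 kg/day = 3,399 kg at €0.56/kg → €1903.44

€58320.66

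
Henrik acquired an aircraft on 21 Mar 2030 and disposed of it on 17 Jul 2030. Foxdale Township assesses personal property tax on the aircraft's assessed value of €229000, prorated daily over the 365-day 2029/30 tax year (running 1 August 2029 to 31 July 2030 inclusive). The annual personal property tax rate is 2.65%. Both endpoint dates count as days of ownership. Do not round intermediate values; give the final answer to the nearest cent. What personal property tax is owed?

Days held (21 Mar – 17 Jul 2030): 119 out of 365
Tax = €229000 × 2.65% × 119/365 = €1978.4973

€1978.50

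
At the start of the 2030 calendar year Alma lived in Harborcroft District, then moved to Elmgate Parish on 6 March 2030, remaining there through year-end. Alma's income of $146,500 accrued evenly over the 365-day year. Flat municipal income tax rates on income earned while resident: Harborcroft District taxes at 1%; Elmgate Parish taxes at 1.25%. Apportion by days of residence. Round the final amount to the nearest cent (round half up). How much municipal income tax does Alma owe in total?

$1,767.03

Harborcroft District, 1 January – 5 March 2030: 64 days → $146,500 × 1% × 64/365 = $256.8767
Elmgate Parish, 6 March – 31 December 2030: 301 days → $146,500 × 1.25% × 301/365 = $1,510.1541
Total = $1,767.0308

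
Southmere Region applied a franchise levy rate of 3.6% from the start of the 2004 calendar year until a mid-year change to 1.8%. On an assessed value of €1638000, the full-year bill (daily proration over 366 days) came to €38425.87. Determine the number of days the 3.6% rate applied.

Let d = days at the first rate; then 366 − d days at the second rate.
€1638000 × [3.6%·d + 1.8%·(366−d)] / 366 = €38425.87
Solving gives d = 111, so the new rate took effect on 21 Apr 2004.

111 days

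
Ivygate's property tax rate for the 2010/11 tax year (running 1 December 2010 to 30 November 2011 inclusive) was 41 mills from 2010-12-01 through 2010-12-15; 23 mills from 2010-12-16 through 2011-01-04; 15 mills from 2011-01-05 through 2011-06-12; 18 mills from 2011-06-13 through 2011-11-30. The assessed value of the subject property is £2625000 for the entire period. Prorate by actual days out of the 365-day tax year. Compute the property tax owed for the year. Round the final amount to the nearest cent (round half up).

£47019.86

2010-12-01 to 2010-12-15: 15 days at 41 mills → £2625000 × 4.1% × 15/365 = £4422.9452
2010-12-16 to 2011-01-04: 20 days at 23 mills → £2625000 × 2.3% × 20/365 = £3308.2192
2011-01-05 to 2011-06-12: 159 days at 15 mills → £2625000 × 1.5% × 159/365 = £17152.3973
2011-06-13 to 2011-11-30: 171 days at 18 mills → £2625000 × 1.8% × 171/365 = £22136.3014
Total = £47019.8630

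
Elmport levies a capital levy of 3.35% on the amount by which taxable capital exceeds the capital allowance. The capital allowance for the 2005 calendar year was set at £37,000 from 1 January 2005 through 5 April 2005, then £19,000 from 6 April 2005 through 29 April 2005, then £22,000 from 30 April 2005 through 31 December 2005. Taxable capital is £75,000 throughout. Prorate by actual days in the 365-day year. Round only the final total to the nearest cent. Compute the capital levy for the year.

£1,651.32

1 January – 5 April 2005: 95 days, exemption £37,000 → (£75,000 − £37,000) × 3.35% × 95/365 = £331.3288
6 April – 29 April 2005: 24 days, exemption £19,000 → (£75,000 − £19,000) × 3.35% × 24/365 = £123.3534
30 April – 31 December 2005: 246 days, exemption £22,000 → (£75,000 − £22,000) × 3.35% × 246/365 = £1,196.6384
Total = £1,651.3205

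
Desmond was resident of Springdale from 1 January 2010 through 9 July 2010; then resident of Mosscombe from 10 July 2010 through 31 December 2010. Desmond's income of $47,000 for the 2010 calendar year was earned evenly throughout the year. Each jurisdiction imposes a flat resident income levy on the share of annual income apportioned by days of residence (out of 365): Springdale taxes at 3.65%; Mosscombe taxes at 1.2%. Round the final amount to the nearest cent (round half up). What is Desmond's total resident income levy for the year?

$1,163.41

Springdale, 1 January – 9 July 2010: 190 days → $47,000 × 3.65% × 190/365 = $893.0000
Mosscombe, 10 July – 31 December 2010: 175 days → $47,000 × 1.2% × 175/365 = $270.4110
Total = $1,163.4110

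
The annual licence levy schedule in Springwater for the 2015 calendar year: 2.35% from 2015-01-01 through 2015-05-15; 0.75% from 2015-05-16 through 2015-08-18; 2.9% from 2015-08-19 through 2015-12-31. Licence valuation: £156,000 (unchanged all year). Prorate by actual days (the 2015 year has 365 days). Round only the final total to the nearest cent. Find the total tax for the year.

2015-01-01 to 2015-05-15: 135 days at 2.35% → £156,000 × 2.35% × 135/365 = £1,355.9178
2015-05-16 to 2015-08-18: 95 days at 0.75% → £156,000 × 0.75% × 95/365 = £304.5205
2015-08-19 to 2015-12-31: 135 days at 2.9% → £156,000 × 2.9% × 135/365 = £1,673.2603
Total = £3,333.6986

£3,333.70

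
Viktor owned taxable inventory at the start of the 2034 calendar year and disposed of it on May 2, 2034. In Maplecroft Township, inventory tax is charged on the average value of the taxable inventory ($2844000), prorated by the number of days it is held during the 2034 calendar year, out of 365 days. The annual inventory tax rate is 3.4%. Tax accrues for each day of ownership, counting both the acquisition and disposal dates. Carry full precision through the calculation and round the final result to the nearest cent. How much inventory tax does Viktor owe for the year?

Days held (January 1 – May 2, 2034): 122 out of 365
Tax = $2844000 × 3.4% × 122/365 = $32320.3068

$32320.31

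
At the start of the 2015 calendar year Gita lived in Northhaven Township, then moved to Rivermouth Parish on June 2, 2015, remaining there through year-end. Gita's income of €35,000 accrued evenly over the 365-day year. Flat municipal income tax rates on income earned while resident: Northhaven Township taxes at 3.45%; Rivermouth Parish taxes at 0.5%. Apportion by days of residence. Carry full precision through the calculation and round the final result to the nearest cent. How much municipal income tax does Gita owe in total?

€604.97

Northhaven Township, January 1 – June 1, 2015: 152 days → €35,000 × 3.45% × 152/365 = €502.8493
Rivermouth Parish, June 2 – December 31, 2015: 213 days → €35,000 × 0.5% × 213/365 = €102.1233
Total = €604.9726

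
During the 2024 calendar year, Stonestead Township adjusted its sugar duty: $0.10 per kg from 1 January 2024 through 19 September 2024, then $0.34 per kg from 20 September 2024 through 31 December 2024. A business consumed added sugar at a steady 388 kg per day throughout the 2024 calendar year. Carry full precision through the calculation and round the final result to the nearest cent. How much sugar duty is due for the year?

$23,792.16

1 January – 19 September 2024: 263 days × 388 kg/day = 102,044 kg at $0.10/kg → $10,204.40
20 September – 31 December 2024: 103 days × 388 kg/day = 39,964 kg at $0.34/kg → $13,587.76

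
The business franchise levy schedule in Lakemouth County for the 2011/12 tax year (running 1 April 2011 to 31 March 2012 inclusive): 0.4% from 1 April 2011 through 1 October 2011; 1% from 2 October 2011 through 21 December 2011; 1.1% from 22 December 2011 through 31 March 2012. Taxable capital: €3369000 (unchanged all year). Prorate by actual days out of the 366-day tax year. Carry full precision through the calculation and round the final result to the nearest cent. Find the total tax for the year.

€24457.47

1 April – 1 October 2011: 184 days at 0.4% → €3369000 × 0.4% × 184/366 = €6774.8197
2 October – 21 December 2011: 81 days at 1% → €3369000 × 1% × 81/366 = €7455.9836
22 December 2011 – 31 March 2012: 101 days at 1.1% → €3369000 × 1.1% × 101/366 = €10226.6639
Total = €24457.4672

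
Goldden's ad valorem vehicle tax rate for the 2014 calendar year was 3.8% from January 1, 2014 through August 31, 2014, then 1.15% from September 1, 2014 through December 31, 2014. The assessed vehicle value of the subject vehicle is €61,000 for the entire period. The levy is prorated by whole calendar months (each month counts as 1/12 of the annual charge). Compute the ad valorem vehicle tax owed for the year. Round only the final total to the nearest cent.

€1,779.17

January 1 – August 31, 2014: 8 months at 3.8% → €61,000 × 3.8% × 8/12 = €1,545.3333
September 1 – December 31, 2014: 4 months at 1.15% → €61,000 × 1.15% × 4/12 = €233.8333
Total = €1,779.1667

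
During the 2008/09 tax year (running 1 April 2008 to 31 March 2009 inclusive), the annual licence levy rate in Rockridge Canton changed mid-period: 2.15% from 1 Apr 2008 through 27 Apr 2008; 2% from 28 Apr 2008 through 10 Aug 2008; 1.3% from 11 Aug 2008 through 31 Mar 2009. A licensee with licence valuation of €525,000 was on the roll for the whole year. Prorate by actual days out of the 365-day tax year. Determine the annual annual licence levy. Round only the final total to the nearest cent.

1 Apr – 27 Apr 2008: 27 days at 2.15% → €525,000 × 2.15% × 27/365 = €834.9658
28 Apr – 10 Aug 2008: 105 days at 2% → €525,000 × 2% × 105/365 = €3,020.5479
11 Aug 2008 – 31 Mar 2009: 233 days at 1.3% → €525,000 × 1.3% × 233/365 = €4,356.7808
Total = €8,212.2945

€8,212.29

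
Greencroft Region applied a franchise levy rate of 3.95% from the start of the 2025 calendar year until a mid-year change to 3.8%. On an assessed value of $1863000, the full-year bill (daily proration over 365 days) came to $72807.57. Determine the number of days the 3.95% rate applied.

263 days

Let d = days at the first rate; then 365 − d days at the second rate.
$1863000 × [3.95%·d + 3.8%·(365−d)] / 365 = $72807.57
Solving gives d = 263, so the new rate took effect on 21 September 2025.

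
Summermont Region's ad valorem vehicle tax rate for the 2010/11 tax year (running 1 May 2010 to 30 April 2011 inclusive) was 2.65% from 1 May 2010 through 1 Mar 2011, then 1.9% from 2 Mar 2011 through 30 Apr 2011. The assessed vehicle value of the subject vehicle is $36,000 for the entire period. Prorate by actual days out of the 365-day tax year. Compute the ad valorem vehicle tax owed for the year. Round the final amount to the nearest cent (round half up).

1 May 2010 – 1 Mar 2011: 305 days at 2.65% → $36,000 × 2.65% × 305/365 = $797.1781
2 Mar – 30 Apr 2011: 60 days at 1.9% → $36,000 × 1.9% × 60/365 = $112.4384
Total = $909.6164

$909.62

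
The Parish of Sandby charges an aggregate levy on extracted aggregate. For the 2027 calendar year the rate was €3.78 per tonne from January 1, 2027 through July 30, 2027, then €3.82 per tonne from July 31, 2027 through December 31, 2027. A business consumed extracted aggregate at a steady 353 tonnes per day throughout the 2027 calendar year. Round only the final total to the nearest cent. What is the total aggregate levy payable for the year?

€489,208.58

January 1 – July 30, 2027: 211 days × 353 tonnes/day = 74,483 tonnes at €3.78/tonne → €281,545.74
July 31 – December 31, 2027: 154 days × 353 tonnes/day = 54,362 tonnes at €3.82/tonne → €207,662.84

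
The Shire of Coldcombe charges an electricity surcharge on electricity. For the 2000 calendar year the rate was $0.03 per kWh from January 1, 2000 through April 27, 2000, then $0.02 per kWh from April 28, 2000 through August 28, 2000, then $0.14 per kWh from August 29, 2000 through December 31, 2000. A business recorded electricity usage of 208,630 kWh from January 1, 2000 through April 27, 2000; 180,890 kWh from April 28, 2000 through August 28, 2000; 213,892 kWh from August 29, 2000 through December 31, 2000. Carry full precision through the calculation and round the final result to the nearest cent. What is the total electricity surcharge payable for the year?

January 1 – April 27, 2000: 208,630 kWh at $0.03/kWh → $6,258.90
April 28 – August 28, 2000: 180,890 kWh at $0.02/kWh → $3,617.80
August 29 – December 31, 2000: 213,892 kWh at $0.14/kWh → $29,944.88

$39,821.58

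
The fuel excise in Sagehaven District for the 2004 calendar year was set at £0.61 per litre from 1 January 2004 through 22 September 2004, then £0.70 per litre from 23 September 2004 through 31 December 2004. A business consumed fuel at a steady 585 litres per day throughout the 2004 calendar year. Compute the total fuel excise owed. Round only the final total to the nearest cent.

£135,872.10

1 January – 22 September 2004: 266 days × 585 litres/day = 155,610 litres at £0.61/litre → £94,922.10
23 September – 31 December 2004: 100 days × 585 litres/day = 58,500 litres at £0.70/litre → £40,950.00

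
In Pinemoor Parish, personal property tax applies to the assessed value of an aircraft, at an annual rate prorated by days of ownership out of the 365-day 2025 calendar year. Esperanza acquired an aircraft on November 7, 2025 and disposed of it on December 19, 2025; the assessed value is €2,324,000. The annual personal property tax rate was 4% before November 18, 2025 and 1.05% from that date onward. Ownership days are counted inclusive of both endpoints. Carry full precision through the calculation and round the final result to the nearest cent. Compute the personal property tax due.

November 7 – November 17, 2025: 11 days at 4% → €2,324,000 × 4% × 11/365 = €2,801.5342
November 18 – December 19, 2025: 32 days at 1.05% → €2,324,000 × 1.05% × 32/365 = €2,139.3534
Total = €4,940.8877

€4,940.89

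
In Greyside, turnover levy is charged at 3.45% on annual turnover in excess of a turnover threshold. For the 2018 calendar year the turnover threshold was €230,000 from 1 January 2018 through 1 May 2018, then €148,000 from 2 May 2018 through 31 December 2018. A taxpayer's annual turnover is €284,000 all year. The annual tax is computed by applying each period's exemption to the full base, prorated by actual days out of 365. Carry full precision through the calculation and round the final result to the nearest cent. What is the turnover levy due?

€3,754.17

1 January – 1 May 2018: 121 days, exemption €230,000 → (€284,000 − €230,000) × 3.45% × 121/365 = €617.5973
2 May – 31 December 2018: 244 days, exemption €148,000 → (€284,000 − €148,000) × 3.45% × 244/365 = €3,136.5699
Total = €3,754.1671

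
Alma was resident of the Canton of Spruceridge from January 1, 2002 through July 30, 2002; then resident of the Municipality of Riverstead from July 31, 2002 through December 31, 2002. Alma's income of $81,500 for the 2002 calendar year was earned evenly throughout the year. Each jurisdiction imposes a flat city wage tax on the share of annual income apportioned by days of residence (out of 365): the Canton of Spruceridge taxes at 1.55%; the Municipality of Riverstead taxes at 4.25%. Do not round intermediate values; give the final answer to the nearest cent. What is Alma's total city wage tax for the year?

The Canton of Spruceridge, January 1 – July 30, 2002: 211 days → $81,500 × 1.55% × 211/365 = $730.2623
The Municipality of Riverstead, July 31 – December 31, 2002: 154 days → $81,500 × 4.25% × 154/365 = $1,461.4178
Total = $2,191.6801

$2,191.68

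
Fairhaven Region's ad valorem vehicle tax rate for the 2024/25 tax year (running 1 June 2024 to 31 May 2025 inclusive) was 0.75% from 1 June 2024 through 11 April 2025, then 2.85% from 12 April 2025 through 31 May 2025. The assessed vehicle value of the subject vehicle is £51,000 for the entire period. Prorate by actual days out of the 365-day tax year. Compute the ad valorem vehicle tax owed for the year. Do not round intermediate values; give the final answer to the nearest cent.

£529.21

1 June 2024 – 11 April 2025: 315 days at 0.75% → £51,000 × 0.75% × 315/365 = £330.1027
12 April – 31 May 2025: 50 days at 2.85% → £51,000 × 2.85% × 50/365 = £199.1096
Total = £529.2123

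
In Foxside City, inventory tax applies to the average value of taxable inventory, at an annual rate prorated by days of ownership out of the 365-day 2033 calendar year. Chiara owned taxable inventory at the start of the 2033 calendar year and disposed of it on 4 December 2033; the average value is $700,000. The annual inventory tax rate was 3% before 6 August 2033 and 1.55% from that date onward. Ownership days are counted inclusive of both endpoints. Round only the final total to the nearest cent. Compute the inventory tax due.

$16,081.78

1 January – 5 August 2033: 217 days at 3% → $700,000 × 3% × 217/365 = $12,484.9315
6 August – 4 December 2033: 121 days at 1.55% → $700,000 × 1.55% × 121/365 = $3,596.8493
Total = $16,081.7808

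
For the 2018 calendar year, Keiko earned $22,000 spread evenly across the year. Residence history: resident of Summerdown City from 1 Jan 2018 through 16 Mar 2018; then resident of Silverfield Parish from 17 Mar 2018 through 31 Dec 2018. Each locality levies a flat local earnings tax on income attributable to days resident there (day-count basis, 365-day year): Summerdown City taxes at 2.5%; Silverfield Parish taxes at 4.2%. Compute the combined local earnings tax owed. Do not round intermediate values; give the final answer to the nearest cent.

Summerdown City, 1 Jan – 16 Mar 2018: 75 days → $22,000 × 2.5% × 75/365 = $113.0137
Silverfield Parish, 17 Mar – 31 Dec 2018: 290 days → $22,000 × 4.2% × 290/365 = $734.1370
Total = $847.1507

$847.15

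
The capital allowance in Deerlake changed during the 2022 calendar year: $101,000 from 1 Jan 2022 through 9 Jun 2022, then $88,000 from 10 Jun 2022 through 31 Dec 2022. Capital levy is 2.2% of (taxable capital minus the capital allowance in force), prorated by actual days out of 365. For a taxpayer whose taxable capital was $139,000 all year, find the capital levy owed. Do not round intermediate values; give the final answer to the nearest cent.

1 Jan – 9 Jun 2022: 160 days, exemption $101,000 → ($139,000 − $101,000) × 2.2% × 160/365 = $366.4658
10 Jun – 31 Dec 2022: 205 days, exemption $88,000 → ($139,000 − $88,000) × 2.2% × 205/365 = $630.1644
Total = $996.6301

$996.63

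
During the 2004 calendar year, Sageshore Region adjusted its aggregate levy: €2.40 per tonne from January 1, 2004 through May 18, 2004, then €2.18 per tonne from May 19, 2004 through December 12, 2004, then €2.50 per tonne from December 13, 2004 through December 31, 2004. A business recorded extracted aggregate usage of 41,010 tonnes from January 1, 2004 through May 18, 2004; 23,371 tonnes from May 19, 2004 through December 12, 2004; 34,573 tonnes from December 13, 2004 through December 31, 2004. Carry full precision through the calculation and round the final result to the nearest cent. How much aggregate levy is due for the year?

€235805.28

January 1 – May 18, 2004: 41,010 tonnes at €2.40/tonne → €98424.00
May 19 – December 12, 2004: 23,371 tonnes at €2.18/tonne → €50948.78
December 13 – December 31, 2004: 34,573 tonnes at €2.50/tonne → €86432.50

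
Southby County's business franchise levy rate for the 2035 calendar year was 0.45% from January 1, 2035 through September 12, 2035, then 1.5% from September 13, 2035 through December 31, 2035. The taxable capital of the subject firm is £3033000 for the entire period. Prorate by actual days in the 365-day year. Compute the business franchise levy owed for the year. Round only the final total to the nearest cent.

£23246.08

January 1 – September 12, 2035: 255 days at 0.45% → £3033000 × 0.45% × 255/365 = £9535.2534
September 13 – December 31, 2035: 110 days at 1.5% → £3033000 × 1.5% × 110/365 = £13710.8219
Total = £23246.0753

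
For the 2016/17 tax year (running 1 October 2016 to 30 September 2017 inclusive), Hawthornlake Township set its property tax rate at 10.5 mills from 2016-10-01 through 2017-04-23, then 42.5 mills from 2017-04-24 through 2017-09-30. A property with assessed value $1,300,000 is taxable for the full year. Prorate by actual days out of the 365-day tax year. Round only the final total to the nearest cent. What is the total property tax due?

$31,885.62

2016-10-01 to 2017-04-23: 205 days at 10.5 mills → $1,300,000 × 1.05% × 205/365 = $7,666.4384
2017-04-24 to 2017-09-30: 160 days at 42.5 mills → $1,300,000 × 4.25% × 160/365 = $24,219.1781
Total = $31,885.6164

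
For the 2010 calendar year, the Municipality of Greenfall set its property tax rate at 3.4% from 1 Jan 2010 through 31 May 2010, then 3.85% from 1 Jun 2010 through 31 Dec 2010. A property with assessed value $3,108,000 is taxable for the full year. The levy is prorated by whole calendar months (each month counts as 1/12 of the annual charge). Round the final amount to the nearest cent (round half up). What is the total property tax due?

$113,830.50

1 Jan – 31 May 2010: 5 months at 3.4% → $3,108,000 × 3.4% × 5/12 = $44,030.0000
1 Jun – 31 Dec 2010: 7 months at 3.85% → $3,108,000 × 3.85% × 7/12 = $69,800.5000
Total = $113,830.5000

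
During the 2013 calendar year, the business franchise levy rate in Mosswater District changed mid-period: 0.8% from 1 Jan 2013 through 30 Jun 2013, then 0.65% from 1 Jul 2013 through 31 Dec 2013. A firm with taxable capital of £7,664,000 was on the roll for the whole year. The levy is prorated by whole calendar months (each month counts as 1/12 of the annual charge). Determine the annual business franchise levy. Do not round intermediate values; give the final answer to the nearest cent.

1 Jan – 30 Jun 2013: 6 months at 0.8% → £7,664,000 × 0.8% × 6/12 = £30,656.0000
1 Jul – 31 Dec 2013: 6 months at 0.65% → £7,664,000 × 0.65% × 6/12 = £24,908.0000
Total = £55,564.0000

£55,564.00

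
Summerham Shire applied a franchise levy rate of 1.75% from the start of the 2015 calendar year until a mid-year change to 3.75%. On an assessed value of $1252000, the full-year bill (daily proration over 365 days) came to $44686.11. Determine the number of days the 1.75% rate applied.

Let d = days at the first rate; then 365 − d days at the second rate.
$1252000 × [1.75%·d + 3.75%·(365−d)] / 365 = $44686.11
Solving gives d = 33, so the new rate took effect on 3 Feb 2015.

33 days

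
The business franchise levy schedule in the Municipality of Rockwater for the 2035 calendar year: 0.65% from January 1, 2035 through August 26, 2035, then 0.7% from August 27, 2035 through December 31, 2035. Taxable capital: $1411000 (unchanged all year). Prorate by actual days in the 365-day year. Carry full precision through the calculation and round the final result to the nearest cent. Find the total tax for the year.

$9416.98

January 1 – August 26, 2035: 238 days at 0.65% → $1411000 × 0.65% × 238/365 = $5980.3205
August 27 – December 31, 2035: 127 days at 0.7% → $1411000 × 0.7% × 127/365 = $3436.6548
Total = $9416.9753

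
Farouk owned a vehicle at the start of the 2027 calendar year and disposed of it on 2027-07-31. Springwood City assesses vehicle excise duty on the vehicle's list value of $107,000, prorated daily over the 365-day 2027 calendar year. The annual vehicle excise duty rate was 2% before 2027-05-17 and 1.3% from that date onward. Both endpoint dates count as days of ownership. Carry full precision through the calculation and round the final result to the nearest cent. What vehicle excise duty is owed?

2027-01-01 to 2027-05-16: 136 days at 2% → $107,000 × 2% × 136/365 = $797.3699
2027-05-17 to 2027-07-31: 76 days at 1.3% → $107,000 × 1.3% × 76/365 = $289.6329
Total = $1,087.0027

$1,087.00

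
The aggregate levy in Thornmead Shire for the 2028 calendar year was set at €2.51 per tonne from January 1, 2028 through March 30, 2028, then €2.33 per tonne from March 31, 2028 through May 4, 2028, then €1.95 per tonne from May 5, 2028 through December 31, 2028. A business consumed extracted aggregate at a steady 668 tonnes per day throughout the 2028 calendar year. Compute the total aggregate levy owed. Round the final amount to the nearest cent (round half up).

January 1 – March 30, 2028: 90 days × 668 tonnes/day = 60,120 tonnes at €2.51/tonne → €150,901.20
March 31 – May 4, 2028: 35 days × 668 tonnes/day = 23,380 tonnes at €2.33/tonne → €54,475.40
May 5 – December 31, 2028: 241 days × 668 tonnes/day = 160,988 tonnes at €1.95/tonne → €313,926.60

€519,303.20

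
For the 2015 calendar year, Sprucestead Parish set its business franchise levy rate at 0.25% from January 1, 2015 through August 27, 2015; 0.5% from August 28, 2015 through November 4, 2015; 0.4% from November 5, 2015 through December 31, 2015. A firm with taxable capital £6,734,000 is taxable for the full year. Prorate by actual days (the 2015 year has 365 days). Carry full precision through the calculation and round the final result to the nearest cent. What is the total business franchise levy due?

January 1 – August 27, 2015: 239 days at 0.25% → £6,734,000 × 0.25% × 239/365 = £11,023.4658
August 28 – November 4, 2015: 69 days at 0.5% → £6,734,000 × 0.5% × 69/365 = £6,365.0137
November 5 – December 31, 2015: 57 days at 0.4% → £6,734,000 × 0.4% × 57/365 = £4,206.4438
Total = £21,594.9233

£21,594.92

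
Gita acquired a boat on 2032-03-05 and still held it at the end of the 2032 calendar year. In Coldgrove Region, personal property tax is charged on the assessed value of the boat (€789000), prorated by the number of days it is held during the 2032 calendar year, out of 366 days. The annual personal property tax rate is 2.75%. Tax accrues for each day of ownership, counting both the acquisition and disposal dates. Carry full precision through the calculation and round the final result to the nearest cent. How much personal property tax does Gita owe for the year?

Days held (2032-03-05 to 2032-12-31): 302 out of 366
Tax = €789000 × 2.75% × 302/366 = €17903.4016

€17903.40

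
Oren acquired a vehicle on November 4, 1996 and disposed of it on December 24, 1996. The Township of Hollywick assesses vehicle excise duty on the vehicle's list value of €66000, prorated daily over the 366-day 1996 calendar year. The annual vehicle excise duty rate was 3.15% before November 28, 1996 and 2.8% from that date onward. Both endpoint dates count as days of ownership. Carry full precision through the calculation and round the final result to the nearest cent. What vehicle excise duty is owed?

November 4 – November 27, 1996: 24 days at 3.15% → €66000 × 3.15% × 24/366 = €136.3279
November 28 – December 24, 1996: 27 days at 2.8% → €66000 × 2.8% × 27/366 = €136.3279
Total = €272.6557

€272.66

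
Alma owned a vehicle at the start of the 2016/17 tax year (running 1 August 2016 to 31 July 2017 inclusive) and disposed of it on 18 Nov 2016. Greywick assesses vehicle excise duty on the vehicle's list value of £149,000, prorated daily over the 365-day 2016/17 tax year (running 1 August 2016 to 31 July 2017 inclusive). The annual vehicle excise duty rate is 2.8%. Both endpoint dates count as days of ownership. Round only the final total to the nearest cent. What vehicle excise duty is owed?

Days held (1 Aug – 18 Nov 2016): 110 out of 365
Tax = £149,000 × 2.8% × 110/365 = £1,257.3151

£1,257.32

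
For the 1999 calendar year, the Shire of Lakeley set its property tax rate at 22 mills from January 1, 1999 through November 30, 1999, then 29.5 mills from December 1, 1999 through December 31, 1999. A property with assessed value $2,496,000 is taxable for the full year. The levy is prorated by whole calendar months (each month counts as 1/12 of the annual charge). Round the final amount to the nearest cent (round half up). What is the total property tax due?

January 1 – November 30, 1999: 11 months at 22 mills → $2,496,000 × 2.2% × 11/12 = $50,336.0000
December 1 – December 31, 1999: 1 month at 29.5 mills → $2,496,000 × 2.95% × 1/12 = $6,136.0000
Total = $56,472.0000

$56,472.00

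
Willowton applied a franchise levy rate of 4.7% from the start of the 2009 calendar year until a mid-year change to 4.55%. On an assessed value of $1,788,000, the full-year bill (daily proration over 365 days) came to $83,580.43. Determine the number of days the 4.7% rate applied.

Let d = days at the first rate; then 365 − d days at the second rate.
$1,788,000 × [4.7%·d + 4.55%·(365−d)] / 365 = $83,580.43
Solving gives d = 303, so the new rate took effect on 31 October 2009.

303 days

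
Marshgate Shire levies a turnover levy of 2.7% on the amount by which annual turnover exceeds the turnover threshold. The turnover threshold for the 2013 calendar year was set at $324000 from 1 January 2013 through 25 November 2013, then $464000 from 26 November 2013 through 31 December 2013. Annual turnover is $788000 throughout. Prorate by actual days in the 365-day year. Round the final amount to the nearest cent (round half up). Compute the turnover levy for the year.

$12155.18

1 January – 25 November 2013: 329 days, exemption $324000 → ($788000 − $324000) × 2.7% × 329/365 = $11292.3616
26 November – 31 December 2013: 36 days, exemption $464000 → ($788000 − $464000) × 2.7% × 36/365 = $862.8164
Total = $12155.1781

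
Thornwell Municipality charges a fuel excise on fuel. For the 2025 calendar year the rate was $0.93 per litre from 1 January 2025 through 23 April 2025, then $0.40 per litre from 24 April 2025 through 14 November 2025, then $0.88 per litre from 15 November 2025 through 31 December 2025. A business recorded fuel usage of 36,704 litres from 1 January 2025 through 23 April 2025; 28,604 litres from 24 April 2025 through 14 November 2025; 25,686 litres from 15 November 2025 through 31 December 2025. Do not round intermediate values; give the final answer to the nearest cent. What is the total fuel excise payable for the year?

1 January – 23 April 2025: 36,704 litres at $0.93/litre → $34,134.72
24 April – 14 November 2025: 28,604 litres at $0.40/litre → $11,441.60
15 November – 31 December 2025: 25,686 litres at $0.88/litre → $22,603.68

$68,180.00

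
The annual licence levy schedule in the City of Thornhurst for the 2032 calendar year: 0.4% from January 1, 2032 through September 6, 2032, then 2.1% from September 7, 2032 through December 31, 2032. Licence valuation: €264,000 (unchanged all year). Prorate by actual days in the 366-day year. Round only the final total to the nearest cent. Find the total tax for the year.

January 1 – September 6, 2032: 250 days at 0.4% → €264,000 × 0.4% × 250/366 = €721.3115
September 7 – December 31, 2032: 116 days at 2.1% → €264,000 × 2.1% × 116/366 = €1,757.1148
Total = €2,478.4262

€2,478.43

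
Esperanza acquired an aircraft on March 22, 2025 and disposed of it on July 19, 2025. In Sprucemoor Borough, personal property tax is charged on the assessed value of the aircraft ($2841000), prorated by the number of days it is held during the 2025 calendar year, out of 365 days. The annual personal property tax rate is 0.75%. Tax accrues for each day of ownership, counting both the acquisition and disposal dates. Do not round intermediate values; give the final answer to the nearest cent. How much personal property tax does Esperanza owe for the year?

Days held (March 22 – July 19, 2025): 120 out of 365
Tax = $2841000 × 0.75% × 120/365 = $7005.2055

$7005.21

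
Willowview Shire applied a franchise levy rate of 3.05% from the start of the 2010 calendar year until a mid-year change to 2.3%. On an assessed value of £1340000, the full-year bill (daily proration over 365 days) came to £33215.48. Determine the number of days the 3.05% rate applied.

87 days

Let d = days at the first rate; then 365 − d days at the second rate.
£1340000 × [3.05%·d + 2.3%·(365−d)] / 365 = £33215.48
Solving gives d = 87, so the new rate took effect on 29 March 2010.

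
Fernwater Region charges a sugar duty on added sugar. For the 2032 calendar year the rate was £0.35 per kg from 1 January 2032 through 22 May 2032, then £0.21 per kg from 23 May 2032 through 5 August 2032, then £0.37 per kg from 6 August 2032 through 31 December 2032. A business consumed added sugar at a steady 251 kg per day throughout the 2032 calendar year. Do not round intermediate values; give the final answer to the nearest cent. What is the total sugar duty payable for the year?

1 January – 22 May 2032: 143 days × 251 kg/day = 35,893 kg at £0.35/kg → £12562.55
23 May – 5 August 2032: 75 days × 251 kg/day = 18,825 kg at £0.21/kg → £3953.25
6 August – 31 December 2032: 148 days × 251 kg/day = 37,148 kg at £0.37/kg → £13744.76

£30260.56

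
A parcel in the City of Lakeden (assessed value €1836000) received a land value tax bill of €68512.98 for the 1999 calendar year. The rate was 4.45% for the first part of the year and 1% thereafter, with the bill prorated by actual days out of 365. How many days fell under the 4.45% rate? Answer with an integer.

Let d = days at the first rate; then 365 − d days at the second rate.
€1836000 × [4.45%·d + 1%·(365−d)] / 365 = €68512.98
Solving gives d = 289, so the new rate took effect on October 17, 1999.

289 days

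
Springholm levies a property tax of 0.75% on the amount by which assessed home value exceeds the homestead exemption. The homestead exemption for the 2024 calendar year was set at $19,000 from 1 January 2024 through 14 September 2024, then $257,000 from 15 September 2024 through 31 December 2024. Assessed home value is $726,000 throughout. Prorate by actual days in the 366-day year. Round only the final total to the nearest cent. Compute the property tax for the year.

$4,775.78

1 January – 14 September 2024: 258 days, exemption $19,000 → ($726,000 − $19,000) × 0.75% × 258/366 = $3,737.8279
15 September – 31 December 2024: 108 days, exemption $257,000 → ($726,000 − $257,000) × 0.75% × 108/366 = $1,037.9508
Total = $4,775.7787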